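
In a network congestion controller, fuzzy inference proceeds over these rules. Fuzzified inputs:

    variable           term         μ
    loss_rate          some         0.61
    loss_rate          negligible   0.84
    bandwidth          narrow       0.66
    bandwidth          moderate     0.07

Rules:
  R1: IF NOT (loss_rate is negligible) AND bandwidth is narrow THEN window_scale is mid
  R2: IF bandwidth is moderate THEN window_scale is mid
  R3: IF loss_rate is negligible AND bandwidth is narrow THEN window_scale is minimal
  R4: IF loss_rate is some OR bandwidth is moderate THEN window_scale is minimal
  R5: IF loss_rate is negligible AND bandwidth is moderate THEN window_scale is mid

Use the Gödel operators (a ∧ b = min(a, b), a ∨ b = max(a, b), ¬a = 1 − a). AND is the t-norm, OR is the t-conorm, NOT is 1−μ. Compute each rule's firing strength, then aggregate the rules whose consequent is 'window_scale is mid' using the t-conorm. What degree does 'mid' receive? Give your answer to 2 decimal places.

R1: ¬negligible=1−0.84=0.16, narrow=0.66; AND[min(a, b)] → w = 0.16
R2: moderate=0.07 → w = 0.07
R3: negligible=0.84, narrow=0.66; AND[min(a, b)] → w = 0.66
R4: some=0.61, moderate=0.07; OR[max(a, b)] → w = 0.61
R5: negligible=0.84, moderate=0.07; AND[min(a, b)] → w = 0.07
Rules with consequent 'mid': {R1, R2, R5} → strengths 0.16, 0.07, 0.07
Aggregate via t-conorm [max(a, b)]: 0.16

0.16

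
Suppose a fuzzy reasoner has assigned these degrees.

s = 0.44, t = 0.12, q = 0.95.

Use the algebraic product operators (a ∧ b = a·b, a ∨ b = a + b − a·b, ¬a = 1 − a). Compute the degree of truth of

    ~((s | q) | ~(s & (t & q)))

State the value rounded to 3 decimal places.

0.001

s | q = a + b − a·b on (0.4400, 0.9500) = 0.9720
t & q = a·b on (0.1200, 0.9500) = 0.1140
s & (t & q) = a·b on (0.4400, 0.1140) = 0.0502
~(s & (t & q)) = 1 − 0.0502 = 0.9498
(s | q) | ~(s & (t & q)) = a + b − a·b on (0.9720, 0.9498) = 0.9986
~((s | q) | ~(s & (t & q))) = 1 − 0.9986 = 0.0014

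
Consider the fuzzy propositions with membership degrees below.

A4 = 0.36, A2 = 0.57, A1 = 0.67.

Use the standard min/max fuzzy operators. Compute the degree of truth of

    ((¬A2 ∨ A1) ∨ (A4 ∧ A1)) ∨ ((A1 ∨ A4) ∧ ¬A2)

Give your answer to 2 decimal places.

¬A2 = 1 − 0.57 = 0.43
¬A2 ∨ A1 = max(a, b) on (0.43, 0.67) = 0.67
A4 ∧ A1 = min(a, b) on (0.36, 0.67) = 0.36
(¬A2 ∨ A1) ∨ (A4 ∧ A1) = max(a, b) on (0.67, 0.36) = 0.67
A1 ∨ A4 = max(a, b) on (0.67, 0.36) = 0.67
¬A2 = 1 − 0.57 = 0.43
(A1 ∨ A4) ∧ ¬A2 = min(a, b) on (0.67, 0.43) = 0.43
((¬A2 ∨ A1) ∨ (A4 ∧ A1)) ∨ ((A1 ∨ A4) ∧ ¬A2) = max(a, b) on (0.67, 0.43) = 0.67

0.67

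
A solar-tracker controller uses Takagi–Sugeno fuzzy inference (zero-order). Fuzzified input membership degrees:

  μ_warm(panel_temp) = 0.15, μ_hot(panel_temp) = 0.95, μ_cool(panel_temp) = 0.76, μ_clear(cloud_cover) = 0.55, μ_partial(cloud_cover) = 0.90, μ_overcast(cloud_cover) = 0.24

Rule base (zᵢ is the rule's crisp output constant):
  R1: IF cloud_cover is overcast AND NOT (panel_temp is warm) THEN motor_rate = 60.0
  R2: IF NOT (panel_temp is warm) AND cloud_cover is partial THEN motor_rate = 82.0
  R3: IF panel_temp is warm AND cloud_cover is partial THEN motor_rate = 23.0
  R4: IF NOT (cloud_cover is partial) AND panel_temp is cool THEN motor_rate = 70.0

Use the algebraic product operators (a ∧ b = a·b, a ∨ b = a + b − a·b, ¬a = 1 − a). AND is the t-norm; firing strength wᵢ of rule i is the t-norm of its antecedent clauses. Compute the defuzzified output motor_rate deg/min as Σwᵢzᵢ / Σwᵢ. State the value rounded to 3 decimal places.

R1 (z=60.0): overcast=0.24, ¬warm=1−0.15=0.85; AND[a·b] → w = 0.2040
R2 (z=82.0): ¬warm=1−0.15=0.85, partial=0.90; AND[a·b] → w = 0.7650
R3 (z=23.0): warm=0.15, partial=0.90; AND[a·b] → w = 0.1350
R4 (z=70.0): ¬partial=1−0.90=0.10, cool=0.76; AND[a·b] → w = 0.0760
Weighted average = (0.2040·60.0 + 0.7650·82.0 + 0.1350·23.0 + 0.0760·70.0) / (0.2040 + 0.7650 + 0.1350 + 0.0760)
  = 83.3950 / 1.1800 = 70.674

70.674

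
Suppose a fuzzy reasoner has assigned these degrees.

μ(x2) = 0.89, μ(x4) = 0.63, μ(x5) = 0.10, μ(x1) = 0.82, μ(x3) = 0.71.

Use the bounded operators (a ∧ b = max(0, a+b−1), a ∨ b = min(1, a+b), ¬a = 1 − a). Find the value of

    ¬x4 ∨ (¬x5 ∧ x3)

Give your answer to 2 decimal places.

0.98

¬x4 = 1 − 0.63 = 0.37
¬x5 = 1 − 0.10 = 0.90
¬x5 ∧ x3 = max(0, a+b−1) on (0.90, 0.71) = 0.61
¬x4 ∨ (¬x5 ∧ x3) = min(1, a+b) on (0.37, 0.61) = 0.98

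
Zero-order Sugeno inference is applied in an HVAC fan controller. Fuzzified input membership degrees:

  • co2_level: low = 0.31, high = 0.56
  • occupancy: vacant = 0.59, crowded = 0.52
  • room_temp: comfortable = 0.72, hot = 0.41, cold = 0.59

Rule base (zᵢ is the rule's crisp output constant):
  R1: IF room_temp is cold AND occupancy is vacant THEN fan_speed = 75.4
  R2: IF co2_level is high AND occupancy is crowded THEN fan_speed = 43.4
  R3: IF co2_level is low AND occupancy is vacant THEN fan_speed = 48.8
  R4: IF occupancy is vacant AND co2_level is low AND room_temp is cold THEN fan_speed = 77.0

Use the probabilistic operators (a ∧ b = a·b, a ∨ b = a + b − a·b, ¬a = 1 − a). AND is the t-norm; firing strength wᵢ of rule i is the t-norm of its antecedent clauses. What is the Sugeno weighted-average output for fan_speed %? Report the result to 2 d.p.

60.34

R1 (z=75.4): cold=0.59, vacant=0.59; AND[a·b] → w = 0.3481
R2 (z=43.4): high=0.56, crowded=0.52; AND[a·b] → w = 0.2912
R3 (z=48.8): low=0.31, vacant=0.59; AND[a·b] → w = 0.1829
R4 (z=77.0): vacant=0.59, low=0.31, cold=0.59; AND[a·b] → w = 0.1079
Weighted average = (0.3481·75.4 + 0.2912·43.4 + 0.1829·48.8 + 0.1079·77.0) / (0.3481 + 0.2912 + 0.1829 + 0.1079)
  = 56.1195 / 0.9301 = 60.34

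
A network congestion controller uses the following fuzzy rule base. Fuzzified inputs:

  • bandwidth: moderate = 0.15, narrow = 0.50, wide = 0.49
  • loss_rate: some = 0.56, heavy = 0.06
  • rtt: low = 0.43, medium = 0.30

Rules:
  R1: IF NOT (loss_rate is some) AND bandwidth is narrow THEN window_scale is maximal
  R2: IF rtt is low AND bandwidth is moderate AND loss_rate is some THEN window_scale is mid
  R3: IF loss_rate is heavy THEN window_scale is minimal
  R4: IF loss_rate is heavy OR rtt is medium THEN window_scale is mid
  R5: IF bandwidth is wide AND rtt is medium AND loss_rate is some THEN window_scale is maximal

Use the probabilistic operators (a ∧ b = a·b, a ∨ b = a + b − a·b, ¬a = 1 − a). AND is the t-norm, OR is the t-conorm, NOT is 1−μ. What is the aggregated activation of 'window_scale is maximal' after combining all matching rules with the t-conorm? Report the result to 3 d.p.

R1: ¬some=1−0.56=0.44, narrow=0.50; AND[a·b] → w = 0.2200
R2: low=0.43, moderate=0.15, some=0.56; AND[a·b] → w = 0.0361
R3: heavy=0.06 → w = 0.0600
R4: heavy=0.06, medium=0.30; OR[a + b − a·b] → w = 0.3420
R5: wide=0.49, medium=0.30, some=0.56; AND[a·b] → w = 0.0823
Rules with consequent 'maximal': {R1, R5} → strengths 0.2200, 0.0823
Aggregate via t-conorm [a + b − a·b]: 0.2842

0.284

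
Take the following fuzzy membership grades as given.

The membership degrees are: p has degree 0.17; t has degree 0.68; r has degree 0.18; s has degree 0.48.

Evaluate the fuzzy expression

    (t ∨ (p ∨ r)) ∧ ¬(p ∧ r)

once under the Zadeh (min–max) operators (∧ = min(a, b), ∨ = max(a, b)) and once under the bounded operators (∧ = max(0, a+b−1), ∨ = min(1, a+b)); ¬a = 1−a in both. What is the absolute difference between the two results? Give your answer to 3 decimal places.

0.320

Under Zadeh (min–max):
  p ∨ r = max(a, b) on (0.17, 0.18) = 0.18
  t ∨ (p ∨ r) = max(a, b) on (0.68, 0.18) = 0.68
  p ∧ r = min(a, b) on (0.17, 0.18) = 0.17
  ¬(p ∧ r) = 1 − 0.17 = 0.83
  (t ∨ (p ∨ r)) ∧ ¬(p ∧ r) = min(a, b) on (0.68, 0.83) = 0.68
  → value = 0.6800
Under bounded:
  p ∨ r = min(1, a+b) on (0.17, 0.18) = 0.35
  t ∨ (p ∨ r) = min(1, a+b) on (0.68, 0.35) = 1.00
  p ∧ r = max(0, a+b−1) on (0.17, 0.18) = 0.00
  ¬(p ∧ r) = 1 − 0.00 = 1.00
  (t ∨ (p ∨ r)) ∧ ¬(p ∧ r) = max(0, a+b−1) on (1.00, 1.00) = 1.00
  → value = 1.0000
|0.6800 − 1.0000| = 0.320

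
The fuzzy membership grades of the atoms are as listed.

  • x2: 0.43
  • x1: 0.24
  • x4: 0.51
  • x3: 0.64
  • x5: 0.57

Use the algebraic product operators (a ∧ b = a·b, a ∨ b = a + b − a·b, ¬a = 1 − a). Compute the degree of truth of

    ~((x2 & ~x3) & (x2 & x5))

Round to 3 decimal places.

0.962

~x3 = 1 − 0.6400 = 0.3600
x2 & ~x3 = a·b on (0.4300, 0.3600) = 0.1548
x2 & x5 = a·b on (0.4300, 0.5700) = 0.2451
(x2 & ~x3) & (x2 & x5) = a·b on (0.1548, 0.2451) = 0.0379
~((x2 & ~x3) & (x2 & x5)) = 1 − 0.0379 = 0.9621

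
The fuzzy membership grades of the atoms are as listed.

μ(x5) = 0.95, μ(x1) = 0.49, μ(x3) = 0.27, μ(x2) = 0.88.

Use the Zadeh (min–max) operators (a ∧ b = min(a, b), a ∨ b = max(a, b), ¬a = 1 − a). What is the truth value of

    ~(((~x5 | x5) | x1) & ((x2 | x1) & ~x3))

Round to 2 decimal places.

0.27

~x5 = 1 − 0.95 = 0.05
~x5 | x5 = max(a, b) on (0.05, 0.95) = 0.95
(~x5 | x5) | x1 = max(a, b) on (0.95, 0.49) = 0.95
x2 | x1 = max(a, b) on (0.88, 0.49) = 0.88
~x3 = 1 − 0.27 = 0.73
(x2 | x1) & ~x3 = min(a, b) on (0.88, 0.73) = 0.73
((~x5 | x5) | x1) & ((x2 | x1) & ~x3) = min(a, b) on (0.95, 0.73) = 0.73
~(((~x5 | x5) | x1) & ((x2 | x1) & ~x3)) = 1 − 0.73 = 0.27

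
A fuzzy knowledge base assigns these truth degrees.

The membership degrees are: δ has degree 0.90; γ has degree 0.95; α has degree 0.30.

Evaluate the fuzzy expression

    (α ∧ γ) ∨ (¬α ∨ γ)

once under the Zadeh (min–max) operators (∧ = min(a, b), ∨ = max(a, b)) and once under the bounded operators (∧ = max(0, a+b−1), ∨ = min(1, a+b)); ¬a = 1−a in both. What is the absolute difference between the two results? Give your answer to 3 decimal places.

0.050

Under Zadeh (min–max):
  α ∧ γ = min(a, b) on (0.30, 0.95) = 0.30
  ¬α = 1 − 0.30 = 0.70
  ¬α ∨ γ = max(a, b) on (0.70, 0.95) = 0.95
  (α ∧ γ) ∨ (¬α ∨ γ) = max(a, b) on (0.30, 0.95) = 0.95
  → value = 0.9500
Under bounded:
  α ∧ γ = max(0, a+b−1) on (0.30, 0.95) = 0.25
  ¬α = 1 − 0.30 = 0.70
  ¬α ∨ γ = min(1, a+b) on (0.70, 0.95) = 1.00
  (α ∧ γ) ∨ (¬α ∨ γ) = min(1, a+b) on (0.25, 1.00) = 1.00
  → value = 1.0000
|0.9500 − 1.0000| = 0.050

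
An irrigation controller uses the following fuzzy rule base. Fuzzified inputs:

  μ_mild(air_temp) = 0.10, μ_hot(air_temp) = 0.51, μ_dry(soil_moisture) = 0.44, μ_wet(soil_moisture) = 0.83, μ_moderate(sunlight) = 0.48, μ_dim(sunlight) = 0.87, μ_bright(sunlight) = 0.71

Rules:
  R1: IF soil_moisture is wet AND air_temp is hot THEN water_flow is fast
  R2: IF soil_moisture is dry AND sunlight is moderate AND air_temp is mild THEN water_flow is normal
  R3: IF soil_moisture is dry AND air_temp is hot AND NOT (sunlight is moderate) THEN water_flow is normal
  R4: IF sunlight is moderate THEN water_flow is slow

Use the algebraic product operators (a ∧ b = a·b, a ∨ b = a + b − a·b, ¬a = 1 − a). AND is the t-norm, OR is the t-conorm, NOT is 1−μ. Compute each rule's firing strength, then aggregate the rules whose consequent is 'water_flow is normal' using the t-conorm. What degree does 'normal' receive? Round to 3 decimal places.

R1: wet=0.83, hot=0.51; AND[a·b] → w = 0.4233
R2: dry=0.44, moderate=0.48, mild=0.10; AND[a·b] → w = 0.0211
R3: dry=0.44, hot=0.51, ¬moderate=1−0.48=0.52; AND[a·b] → w = 0.1167
R4: moderate=0.48 → w = 0.4800
Rules with consequent 'normal': {R2, R3} → strengths 0.0211, 0.1167
Aggregate via t-conorm [a + b − a·b]: 0.1353

0.135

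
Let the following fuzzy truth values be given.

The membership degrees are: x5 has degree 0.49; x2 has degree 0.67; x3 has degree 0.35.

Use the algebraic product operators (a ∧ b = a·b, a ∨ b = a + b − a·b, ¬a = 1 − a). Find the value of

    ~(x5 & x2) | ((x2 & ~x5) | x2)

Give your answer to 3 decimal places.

x5 & x2 = a·b on (0.4900, 0.6700) = 0.3283
~(x5 & x2) = 1 − 0.3283 = 0.6717
~x5 = 1 − 0.4900 = 0.5100
x2 & ~x5 = a·b on (0.6700, 0.5100) = 0.3417
(x2 & ~x5) | x2 = a + b − a·b on (0.3417, 0.6700) = 0.7828
~(x5 & x2) | ((x2 & ~x5) | x2) = a + b − a·b on (0.6717, 0.7828) = 0.9287

0.929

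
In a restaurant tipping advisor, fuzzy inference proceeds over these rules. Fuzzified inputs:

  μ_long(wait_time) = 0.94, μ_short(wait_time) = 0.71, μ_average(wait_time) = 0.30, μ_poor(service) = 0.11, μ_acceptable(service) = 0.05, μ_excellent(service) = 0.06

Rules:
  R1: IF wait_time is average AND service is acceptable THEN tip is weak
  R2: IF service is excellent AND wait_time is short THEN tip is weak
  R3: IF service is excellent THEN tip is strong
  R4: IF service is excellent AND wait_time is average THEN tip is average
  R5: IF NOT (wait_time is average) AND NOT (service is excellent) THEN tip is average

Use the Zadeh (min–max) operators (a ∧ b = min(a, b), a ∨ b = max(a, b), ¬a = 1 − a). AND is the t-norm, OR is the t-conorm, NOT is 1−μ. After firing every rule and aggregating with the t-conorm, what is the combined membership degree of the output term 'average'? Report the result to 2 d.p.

R1: average=0.30, acceptable=0.05; AND[min(a, b)] → w = 0.05
R2: excellent=0.06, short=0.71; AND[min(a, b)] → w = 0.06
R3: excellent=0.06 → w = 0.06
R4: excellent=0.06, average=0.30; AND[min(a, b)] → w = 0.06
R5: ¬average=1−0.30=0.70, ¬excellent=1−0.06=0.94; AND[min(a, b)] → w = 0.70
Rules with consequent 'average': {R4, R5} → strengths 0.06, 0.70
Aggregate via t-conorm [max(a, b)]: 0.70

0.70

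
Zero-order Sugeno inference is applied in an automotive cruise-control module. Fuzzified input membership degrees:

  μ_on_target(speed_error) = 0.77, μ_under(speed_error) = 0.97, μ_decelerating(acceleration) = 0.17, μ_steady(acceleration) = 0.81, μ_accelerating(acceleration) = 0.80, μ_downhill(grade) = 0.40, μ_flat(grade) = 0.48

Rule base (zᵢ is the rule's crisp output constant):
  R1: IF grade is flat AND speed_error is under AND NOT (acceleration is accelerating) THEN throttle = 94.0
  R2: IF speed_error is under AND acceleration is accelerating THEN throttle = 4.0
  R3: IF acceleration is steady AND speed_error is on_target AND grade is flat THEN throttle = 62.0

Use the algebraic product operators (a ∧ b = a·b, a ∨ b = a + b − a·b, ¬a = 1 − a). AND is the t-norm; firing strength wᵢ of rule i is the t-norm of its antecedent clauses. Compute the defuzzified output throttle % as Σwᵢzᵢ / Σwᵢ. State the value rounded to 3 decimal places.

26.032

R1 (z=94.0): flat=0.48, under=0.97, ¬accelerating=1−0.80=0.20; AND[a·b] → w = 0.0931
R2 (z=4.0): under=0.97, accelerating=0.80; AND[a·b] → w = 0.7760
R3 (z=62.0): steady=0.81, on_target=0.77, flat=0.48; AND[a·b] → w = 0.2994
Weighted average = (0.0931·94.0 + 0.7760·4.0 + 0.2994·62.0) / (0.0931 + 0.7760 + 0.2994)
  = 30.4186 / 1.1685 = 26.032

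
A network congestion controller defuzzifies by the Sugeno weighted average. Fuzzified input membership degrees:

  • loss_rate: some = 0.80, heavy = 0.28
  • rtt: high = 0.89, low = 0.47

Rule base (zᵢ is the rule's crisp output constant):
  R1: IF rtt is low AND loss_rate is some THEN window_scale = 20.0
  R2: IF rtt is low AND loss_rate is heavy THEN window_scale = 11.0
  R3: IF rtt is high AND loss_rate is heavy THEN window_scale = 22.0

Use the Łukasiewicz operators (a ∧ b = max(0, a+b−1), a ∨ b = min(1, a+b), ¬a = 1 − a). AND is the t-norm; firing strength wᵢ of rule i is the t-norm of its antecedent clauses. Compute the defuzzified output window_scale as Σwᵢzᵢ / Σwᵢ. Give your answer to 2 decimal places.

R1 (z=20.0): low=0.47, some=0.80; AND[max(0, a+b−1)] → w = 0.27
R2 (z=11.0): low=0.47, heavy=0.28; AND[max(0, a+b−1)] → w = 0.00
R3 (z=22.0): high=0.89, heavy=0.28; AND[max(0, a+b−1)] → w = 0.17
Weighted average = (0.27·20.0 + 0.00·11.0 + 0.17·22.0) / (0.27 + 0.00 + 0.17)
  = 9.1400 / 0.4400 = 20.77

20.77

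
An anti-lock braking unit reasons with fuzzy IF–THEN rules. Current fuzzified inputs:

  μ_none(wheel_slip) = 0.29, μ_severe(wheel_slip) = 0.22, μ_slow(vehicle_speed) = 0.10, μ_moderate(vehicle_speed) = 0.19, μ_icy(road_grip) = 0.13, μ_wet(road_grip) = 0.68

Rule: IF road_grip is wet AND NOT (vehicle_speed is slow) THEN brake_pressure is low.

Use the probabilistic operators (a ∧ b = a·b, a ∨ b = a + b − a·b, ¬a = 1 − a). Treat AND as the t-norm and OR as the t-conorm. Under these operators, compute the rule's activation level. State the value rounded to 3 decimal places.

firing strength: wet=0.68, ¬slow=1−0.10=0.90; AND[a·b] → w = 0.6120

0.612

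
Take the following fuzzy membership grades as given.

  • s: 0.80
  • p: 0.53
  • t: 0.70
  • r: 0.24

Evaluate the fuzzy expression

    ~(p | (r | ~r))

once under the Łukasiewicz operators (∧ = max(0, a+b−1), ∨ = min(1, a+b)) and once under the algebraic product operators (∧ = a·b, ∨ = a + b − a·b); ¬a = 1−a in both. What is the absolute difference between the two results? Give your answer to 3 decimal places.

0.086

Under Łukasiewicz:
  ~r = 1 − 0.24 = 0.76
  r | ~r = min(1, a+b) on (0.24, 0.76) = 1.00
  p | (r | ~r) = min(1, a+b) on (0.53, 1.00) = 1.00
  ~(p | (r | ~r)) = 1 − 1.00 = 0.00
  → value = 0.0000
Under algebraic product:
  ~r = 1 − 0.2400 = 0.7600
  r | ~r = a + b − a·b on (0.2400, 0.7600) = 0.8176
  p | (r | ~r) = a + b − a·b on (0.5300, 0.8176) = 0.9143
  ~(p | (r | ~r)) = 1 − 0.9143 = 0.0857
  → value = 0.0857
|0.0000 − 0.0857| = 0.086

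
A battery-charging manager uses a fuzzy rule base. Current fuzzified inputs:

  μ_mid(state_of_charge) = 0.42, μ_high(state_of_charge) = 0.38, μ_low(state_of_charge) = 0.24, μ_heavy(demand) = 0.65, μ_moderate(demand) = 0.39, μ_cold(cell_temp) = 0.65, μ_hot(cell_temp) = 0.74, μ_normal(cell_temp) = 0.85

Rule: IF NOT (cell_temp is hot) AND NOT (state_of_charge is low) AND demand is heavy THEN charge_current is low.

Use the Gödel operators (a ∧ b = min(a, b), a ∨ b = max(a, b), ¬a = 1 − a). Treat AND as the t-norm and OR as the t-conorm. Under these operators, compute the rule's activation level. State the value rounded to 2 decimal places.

firing strength: ¬hot=1−0.74=0.26, ¬low=1−0.24=0.76, heavy=0.65; AND[min(a, b)] → w = 0.26

0.26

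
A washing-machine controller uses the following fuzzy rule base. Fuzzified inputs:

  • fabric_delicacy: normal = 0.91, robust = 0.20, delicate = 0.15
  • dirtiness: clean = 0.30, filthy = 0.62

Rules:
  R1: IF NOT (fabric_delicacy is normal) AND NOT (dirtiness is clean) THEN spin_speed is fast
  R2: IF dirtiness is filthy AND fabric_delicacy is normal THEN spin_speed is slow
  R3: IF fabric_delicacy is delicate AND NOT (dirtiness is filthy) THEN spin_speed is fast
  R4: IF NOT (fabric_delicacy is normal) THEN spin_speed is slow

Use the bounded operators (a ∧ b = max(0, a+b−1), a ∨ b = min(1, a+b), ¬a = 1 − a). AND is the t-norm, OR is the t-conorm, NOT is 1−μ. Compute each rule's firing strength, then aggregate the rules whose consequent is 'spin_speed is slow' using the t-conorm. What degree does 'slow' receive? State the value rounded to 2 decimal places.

R1: ¬normal=1−0.91=0.09, ¬clean=1−0.30=0.70; AND[max(0, a+b−1)] → w = 0.00
R2: filthy=0.62, normal=0.91; AND[max(0, a+b−1)] → w = 0.53
R3: delicate=0.15, ¬filthy=1−0.62=0.38; AND[max(0, a+b−1)] → w = 0.00
R4: ¬normal=1−0.91=0.09 → w = 0.09
Rules with consequent 'slow': {R2, R4} → strengths 0.53, 0.09
Aggregate via t-conorm [min(1, a+b)]: 0.62

0.62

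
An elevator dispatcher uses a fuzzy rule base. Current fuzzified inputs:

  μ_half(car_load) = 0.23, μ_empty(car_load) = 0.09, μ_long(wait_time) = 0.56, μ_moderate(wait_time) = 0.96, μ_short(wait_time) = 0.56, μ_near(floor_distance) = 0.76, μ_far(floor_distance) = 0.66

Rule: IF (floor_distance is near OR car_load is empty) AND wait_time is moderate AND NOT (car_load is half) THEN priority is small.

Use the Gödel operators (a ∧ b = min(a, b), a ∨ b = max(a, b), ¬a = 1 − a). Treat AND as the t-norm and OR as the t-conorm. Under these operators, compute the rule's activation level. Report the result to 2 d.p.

firing strength: (near=0.76 OR empty=0.09) = 0.76; AND[min(a, b)] with moderate=0.96, ¬half=1−0.23=0.77 → w = 0.76

0.76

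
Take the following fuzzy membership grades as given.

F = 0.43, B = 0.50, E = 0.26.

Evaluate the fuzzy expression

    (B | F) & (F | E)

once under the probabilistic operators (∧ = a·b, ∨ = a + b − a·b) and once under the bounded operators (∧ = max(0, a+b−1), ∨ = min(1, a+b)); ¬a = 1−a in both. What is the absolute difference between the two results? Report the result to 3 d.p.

Under probabilistic:
  B | F = a + b − a·b on (0.5000, 0.4300) = 0.7150
  F | E = a + b − a·b on (0.4300, 0.2600) = 0.5782
  (B | F) & (F | E) = a·b on (0.7150, 0.5782) = 0.4134
  → value = 0.4134
Under bounded:
  B | F = min(1, a+b) on (0.50, 0.43) = 0.93
  F | E = min(1, a+b) on (0.43, 0.26) = 0.69
  (B | F) & (F | E) = max(0, a+b−1) on (0.93, 0.69) = 0.62
  → value = 0.6200
|0.4134 − 0.6200| = 0.207

0.207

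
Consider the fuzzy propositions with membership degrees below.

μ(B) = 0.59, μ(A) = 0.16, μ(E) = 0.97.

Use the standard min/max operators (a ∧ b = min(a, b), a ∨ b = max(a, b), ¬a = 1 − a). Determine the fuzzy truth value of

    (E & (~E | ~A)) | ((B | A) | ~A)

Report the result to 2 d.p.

~E = 1 − 0.97 = 0.03
~A = 1 − 0.16 = 0.84
~E | ~A = max(a, b) on (0.03, 0.84) = 0.84
E & (~E | ~A) = min(a, b) on (0.97, 0.84) = 0.84
B | A = max(a, b) on (0.59, 0.16) = 0.59
~A = 1 − 0.16 = 0.84
(B | A) | ~A = max(a, b) on (0.59, 0.84) = 0.84
(E & (~E | ~A)) | ((B | A) | ~A) = max(a, b) on (0.84, 0.84) = 0.84

0.84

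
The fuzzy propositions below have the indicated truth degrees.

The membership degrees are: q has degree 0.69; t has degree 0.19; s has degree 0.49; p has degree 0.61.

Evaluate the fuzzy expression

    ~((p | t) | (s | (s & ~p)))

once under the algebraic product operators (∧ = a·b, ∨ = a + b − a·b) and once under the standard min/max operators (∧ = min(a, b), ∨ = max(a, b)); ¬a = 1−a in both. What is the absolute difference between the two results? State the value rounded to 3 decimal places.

0.260

Under algebraic product:
  p | t = a + b − a·b on (0.6100, 0.1900) = 0.6841
  ~p = 1 − 0.6100 = 0.3900
  s & ~p = a·b on (0.4900, 0.3900) = 0.1911
  s | (s & ~p) = a + b − a·b on (0.4900, 0.1911) = 0.5875
  (p | t) | (s | (s & ~p)) = a + b − a·b on (0.6841, 0.5875) = 0.8697
  ~((p | t) | (s | (s & ~p))) = 1 − 0.8697 = 0.1303
  → value = 0.1303
Under standard min/max:
  p | t = max(a, b) on (0.61, 0.19) = 0.61
  ~p = 1 − 0.61 = 0.39
  s & ~p = min(a, b) on (0.49, 0.39) = 0.39
  s | (s & ~p) = max(a, b) on (0.49, 0.39) = 0.49
  (p | t) | (s | (s & ~p)) = max(a, b) on (0.61, 0.49) = 0.61
  ~((p | t) | (s | (s & ~p))) = 1 − 0.61 = 0.39
  → value = 0.3900
|0.1303 − 0.3900| = 0.260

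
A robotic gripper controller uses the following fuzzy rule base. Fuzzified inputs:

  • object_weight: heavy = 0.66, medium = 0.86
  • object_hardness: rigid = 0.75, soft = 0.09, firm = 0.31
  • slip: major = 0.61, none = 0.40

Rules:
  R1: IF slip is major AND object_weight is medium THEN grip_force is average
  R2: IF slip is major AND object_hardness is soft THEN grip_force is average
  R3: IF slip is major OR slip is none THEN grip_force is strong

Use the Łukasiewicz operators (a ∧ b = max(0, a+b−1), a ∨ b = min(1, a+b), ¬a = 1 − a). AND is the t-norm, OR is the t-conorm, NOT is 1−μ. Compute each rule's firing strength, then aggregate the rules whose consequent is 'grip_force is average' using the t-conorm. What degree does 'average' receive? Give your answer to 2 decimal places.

0.47

R1: major=0.61, medium=0.86; AND[max(0, a+b−1)] → w = 0.47
R2: major=0.61, soft=0.09; AND[max(0, a+b−1)] → w = 0.00
R3: major=0.61, none=0.40; OR[min(1, a+b)] → w = 1.00
Rules with consequent 'average': {R1, R2} → strengths 0.47, 0.00
Aggregate via t-conorm [min(1, a+b)]: 0.47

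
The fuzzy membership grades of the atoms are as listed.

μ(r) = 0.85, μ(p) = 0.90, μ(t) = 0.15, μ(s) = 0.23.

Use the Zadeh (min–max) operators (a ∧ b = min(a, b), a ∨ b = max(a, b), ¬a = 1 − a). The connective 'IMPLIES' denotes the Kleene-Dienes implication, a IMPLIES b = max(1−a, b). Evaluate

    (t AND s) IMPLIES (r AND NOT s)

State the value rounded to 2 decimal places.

t AND s = min(a, b) on (0.15, 0.23) = 0.15
NOT s = 1 − 0.23 = 0.77
r AND NOT s = min(a, b) on (0.85, 0.77) = 0.77
(t AND s) IMPLIES (r AND NOT s)  [Kleene-Dienes: max(1−a, b)] with a=0.15, b=0.77 → 0.85

0.85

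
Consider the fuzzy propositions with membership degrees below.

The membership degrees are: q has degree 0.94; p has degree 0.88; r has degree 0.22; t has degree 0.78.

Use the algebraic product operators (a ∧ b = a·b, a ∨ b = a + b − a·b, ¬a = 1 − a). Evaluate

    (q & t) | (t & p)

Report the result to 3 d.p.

q & t = a·b on (0.9400, 0.7800) = 0.7332
t & p = a·b on (0.7800, 0.8800) = 0.6864
(q & t) | (t & p) = a + b − a·b on (0.7332, 0.6864) = 0.9163

0.916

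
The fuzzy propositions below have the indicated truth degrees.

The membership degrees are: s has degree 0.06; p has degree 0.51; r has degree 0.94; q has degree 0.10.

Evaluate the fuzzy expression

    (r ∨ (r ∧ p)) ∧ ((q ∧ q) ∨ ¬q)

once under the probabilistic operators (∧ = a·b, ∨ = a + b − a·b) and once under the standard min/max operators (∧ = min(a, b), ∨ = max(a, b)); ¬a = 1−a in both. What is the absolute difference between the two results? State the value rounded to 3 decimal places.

0.027

Under probabilistic:
  r ∧ p = a·b on (0.9400, 0.5100) = 0.4794
  r ∨ (r ∧ p) = a + b − a·b on (0.9400, 0.4794) = 0.9688
  q ∧ q = a·b on (0.1000, 0.1000) = 0.0100
  ¬q = 1 − 0.1000 = 0.9000
  (q ∧ q) ∨ ¬q = a + b − a·b on (0.0100, 0.9000) = 0.9010
  (r ∨ (r ∧ p)) ∧ ((q ∧ q) ∨ ¬q) = a·b on (0.9688, 0.9010) = 0.8729
  → value = 0.8729
Under standard min/max:
  r ∧ p = min(a, b) on (0.94, 0.51) = 0.51
  r ∨ (r ∧ p) = max(a, b) on (0.94, 0.51) = 0.94
  q ∧ q = min(a, b) on (0.10, 0.10) = 0.10
  ¬q = 1 − 0.10 = 0.90
  (q ∧ q) ∨ ¬q = max(a, b) on (0.10, 0.90) = 0.90
  (r ∨ (r ∧ p)) ∧ ((q ∧ q) ∨ ¬q) = min(a, b) on (0.94, 0.90) = 0.90
  → value = 0.9000
|0.8729 − 0.9000| = 0.027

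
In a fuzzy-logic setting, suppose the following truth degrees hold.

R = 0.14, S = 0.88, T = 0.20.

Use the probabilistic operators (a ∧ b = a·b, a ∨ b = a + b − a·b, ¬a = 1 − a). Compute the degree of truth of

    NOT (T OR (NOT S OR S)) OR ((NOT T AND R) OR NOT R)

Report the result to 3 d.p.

0.886

NOT S = 1 − 0.8800 = 0.1200
NOT S OR S = a + b − a·b on (0.1200, 0.8800) = 0.8944
T OR (NOT S OR S) = a + b − a·b on (0.2000, 0.8944) = 0.9155
NOT (T OR (NOT S OR S)) = 1 − 0.9155 = 0.0845
NOT T = 1 − 0.2000 = 0.8000
NOT T AND R = a·b on (0.8000, 0.1400) = 0.1120
NOT R = 1 − 0.1400 = 0.8600
(NOT T AND R) OR NOT R = a + b − a·b on (0.1120, 0.8600) = 0.8757
NOT (T OR (NOT S OR S)) OR ((NOT T AND R) OR NOT R) = a + b − a·b on (0.0845, 0.8757) = 0.8862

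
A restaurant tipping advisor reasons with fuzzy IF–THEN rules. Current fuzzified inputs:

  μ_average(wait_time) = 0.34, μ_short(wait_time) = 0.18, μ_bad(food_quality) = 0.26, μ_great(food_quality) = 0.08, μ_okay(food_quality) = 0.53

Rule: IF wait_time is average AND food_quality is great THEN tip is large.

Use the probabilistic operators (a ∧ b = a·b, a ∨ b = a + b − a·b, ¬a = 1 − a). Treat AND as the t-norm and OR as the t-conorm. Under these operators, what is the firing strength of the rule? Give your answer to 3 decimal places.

0.027

firing strength: average=0.34, great=0.08; AND[a·b] → w = 0.0272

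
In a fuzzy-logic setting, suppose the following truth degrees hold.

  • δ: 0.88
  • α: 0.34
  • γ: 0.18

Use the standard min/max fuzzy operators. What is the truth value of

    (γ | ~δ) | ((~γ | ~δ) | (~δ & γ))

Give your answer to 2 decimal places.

0.82

~δ = 1 − 0.88 = 0.12
γ | ~δ = max(a, b) on (0.18, 0.12) = 0.18
~γ = 1 − 0.18 = 0.82
~δ = 1 − 0.88 = 0.12
~γ | ~δ = max(a, b) on (0.82, 0.12) = 0.82
~δ = 1 − 0.88 = 0.12
~δ & γ = min(a, b) on (0.12, 0.18) = 0.12
(~γ | ~δ) | (~δ & γ) = max(a, b) on (0.82, 0.12) = 0.82
(γ | ~δ) | ((~γ | ~δ) | (~δ & γ)) = max(a, b) on (0.18, 0.82) = 0.82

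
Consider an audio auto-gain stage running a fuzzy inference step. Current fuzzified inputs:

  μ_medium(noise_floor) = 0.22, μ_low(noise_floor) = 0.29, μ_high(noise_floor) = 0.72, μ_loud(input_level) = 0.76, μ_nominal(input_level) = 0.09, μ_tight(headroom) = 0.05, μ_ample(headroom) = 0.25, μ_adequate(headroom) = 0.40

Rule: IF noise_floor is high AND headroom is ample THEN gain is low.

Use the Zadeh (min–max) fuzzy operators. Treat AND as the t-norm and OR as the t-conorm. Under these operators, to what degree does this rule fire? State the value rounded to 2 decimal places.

0.25

firing strength: high=0.72, ample=0.25; AND[min(a, b)] → w = 0.25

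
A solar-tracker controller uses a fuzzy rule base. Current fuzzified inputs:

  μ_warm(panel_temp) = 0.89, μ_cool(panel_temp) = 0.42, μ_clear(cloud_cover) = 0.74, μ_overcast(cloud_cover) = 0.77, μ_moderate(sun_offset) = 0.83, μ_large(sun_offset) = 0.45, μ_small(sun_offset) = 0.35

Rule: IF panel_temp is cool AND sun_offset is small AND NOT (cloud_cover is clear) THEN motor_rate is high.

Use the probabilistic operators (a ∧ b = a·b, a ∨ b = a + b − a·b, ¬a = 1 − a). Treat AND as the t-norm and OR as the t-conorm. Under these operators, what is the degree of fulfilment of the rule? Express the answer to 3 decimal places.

0.038

firing strength: cool=0.42, small=0.35, ¬clear=1−0.74=0.26; AND[a·b] → w = 0.0382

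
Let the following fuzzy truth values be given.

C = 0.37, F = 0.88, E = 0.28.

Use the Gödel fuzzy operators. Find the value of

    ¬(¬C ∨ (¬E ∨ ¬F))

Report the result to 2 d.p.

0.28

¬C = 1 − 0.37 = 0.63
¬E = 1 − 0.28 = 0.72
¬F = 1 − 0.88 = 0.12
¬E ∨ ¬F = max(a, b) on (0.72, 0.12) = 0.72
¬C ∨ (¬E ∨ ¬F) = max(a, b) on (0.63, 0.72) = 0.72
¬(¬C ∨ (¬E ∨ ¬F)) = 1 − 0.72 = 0.28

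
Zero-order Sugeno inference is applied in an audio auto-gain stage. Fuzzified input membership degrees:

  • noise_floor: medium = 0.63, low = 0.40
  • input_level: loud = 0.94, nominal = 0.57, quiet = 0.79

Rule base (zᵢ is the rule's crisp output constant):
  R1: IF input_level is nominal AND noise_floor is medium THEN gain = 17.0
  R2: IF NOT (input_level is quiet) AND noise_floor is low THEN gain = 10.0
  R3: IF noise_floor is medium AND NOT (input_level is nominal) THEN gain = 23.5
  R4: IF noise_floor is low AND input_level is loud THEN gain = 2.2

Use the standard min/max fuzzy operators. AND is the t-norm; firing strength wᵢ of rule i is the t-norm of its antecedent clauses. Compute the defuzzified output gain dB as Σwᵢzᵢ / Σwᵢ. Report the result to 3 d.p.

14.146

R1 (z=17.0): nominal=0.57, medium=0.63; AND[min(a, b)] → w = 0.57
R2 (z=10.0): ¬quiet=1−0.79=0.21, low=0.40; AND[min(a, b)] → w = 0.21
R3 (z=23.5): medium=0.63, ¬nominal=1−0.57=0.43; AND[min(a, b)] → w = 0.43
R4 (z=2.2): low=0.40, loud=0.94; AND[min(a, b)] → w = 0.40
Weighted average = (0.57·17.0 + 0.21·10.0 + 0.43·23.5 + 0.40·2.2) / (0.57 + 0.21 + 0.43 + 0.40)
  = 22.7750 / 1.6100 = 14.146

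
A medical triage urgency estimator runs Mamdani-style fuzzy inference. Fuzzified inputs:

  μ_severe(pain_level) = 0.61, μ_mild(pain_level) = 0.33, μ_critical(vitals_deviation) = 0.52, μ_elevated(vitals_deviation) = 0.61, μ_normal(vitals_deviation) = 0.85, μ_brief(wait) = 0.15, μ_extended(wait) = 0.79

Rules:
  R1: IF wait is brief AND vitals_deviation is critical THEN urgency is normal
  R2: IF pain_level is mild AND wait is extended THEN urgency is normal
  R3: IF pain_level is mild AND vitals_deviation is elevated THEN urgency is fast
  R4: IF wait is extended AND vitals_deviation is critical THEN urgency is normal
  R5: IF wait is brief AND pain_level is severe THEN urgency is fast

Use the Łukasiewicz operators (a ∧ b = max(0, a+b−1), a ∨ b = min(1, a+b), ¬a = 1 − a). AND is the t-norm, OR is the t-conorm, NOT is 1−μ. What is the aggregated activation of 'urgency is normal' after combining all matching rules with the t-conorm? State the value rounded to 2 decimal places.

0.43

R1: brief=0.15, critical=0.52; AND[max(0, a+b−1)] → w = 0.00
R2: mild=0.33, extended=0.79; AND[max(0, a+b−1)] → w = 0.12
R3: mild=0.33, elevated=0.61; AND[max(0, a+b−1)] → w = 0.00
R4: extended=0.79, critical=0.52; AND[max(0, a+b−1)] → w = 0.31
R5: brief=0.15, severe=0.61; AND[max(0, a+b−1)] → w = 0.00
Rules with consequent 'normal': {R1, R2, R4} → strengths 0.00, 0.12, 0.31
Aggregate via t-conorm [min(1, a+b)]: 0.43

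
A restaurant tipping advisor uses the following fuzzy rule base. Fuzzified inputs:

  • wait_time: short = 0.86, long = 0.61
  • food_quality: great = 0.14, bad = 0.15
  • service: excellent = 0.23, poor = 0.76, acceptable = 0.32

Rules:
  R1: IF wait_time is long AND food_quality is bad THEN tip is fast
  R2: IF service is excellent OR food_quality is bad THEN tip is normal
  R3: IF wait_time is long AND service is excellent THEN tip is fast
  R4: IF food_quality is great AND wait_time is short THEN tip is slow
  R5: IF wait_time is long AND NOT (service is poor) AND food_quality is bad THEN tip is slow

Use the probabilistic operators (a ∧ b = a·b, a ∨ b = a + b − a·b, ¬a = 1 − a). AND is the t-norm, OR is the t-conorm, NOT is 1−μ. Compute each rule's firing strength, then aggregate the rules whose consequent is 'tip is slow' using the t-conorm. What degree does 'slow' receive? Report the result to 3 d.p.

0.140

R1: long=0.61, bad=0.15; AND[a·b] → w = 0.0915
R2: excellent=0.23, bad=0.15; OR[a + b − a·b] → w = 0.3455
R3: long=0.61, excellent=0.23; AND[a·b] → w = 0.1403
R4: great=0.14, short=0.86; AND[a·b] → w = 0.1204
R5: long=0.61, ¬poor=1−0.76=0.24, bad=0.15; AND[a·b] → w = 0.0220
Rules with consequent 'slow': {R4, R5} → strengths 0.1204, 0.0220
Aggregate via t-conorm [a + b − a·b]: 0.1397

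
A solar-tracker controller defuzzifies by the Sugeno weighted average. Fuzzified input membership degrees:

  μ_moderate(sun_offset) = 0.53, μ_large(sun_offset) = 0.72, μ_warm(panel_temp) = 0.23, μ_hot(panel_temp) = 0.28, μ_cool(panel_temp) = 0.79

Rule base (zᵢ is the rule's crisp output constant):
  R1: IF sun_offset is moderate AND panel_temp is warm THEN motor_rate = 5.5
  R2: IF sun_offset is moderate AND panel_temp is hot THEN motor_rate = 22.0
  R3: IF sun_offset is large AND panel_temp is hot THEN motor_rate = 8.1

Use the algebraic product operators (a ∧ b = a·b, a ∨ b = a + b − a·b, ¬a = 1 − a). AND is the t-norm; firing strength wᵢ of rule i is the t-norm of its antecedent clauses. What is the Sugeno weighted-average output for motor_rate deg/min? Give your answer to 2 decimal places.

R1 (z=5.5): moderate=0.53, warm=0.23; AND[a·b] → w = 0.1219
R2 (z=22.0): moderate=0.53, hot=0.28; AND[a·b] → w = 0.1484
R3 (z=8.1): large=0.72, hot=0.28; AND[a·b] → w = 0.2016
Weighted average = (0.1219·5.5 + 0.1484·22.0 + 0.2016·8.1) / (0.1219 + 0.1484 + 0.2016)
  = 5.5682 / 0.4719 = 11.80

11.80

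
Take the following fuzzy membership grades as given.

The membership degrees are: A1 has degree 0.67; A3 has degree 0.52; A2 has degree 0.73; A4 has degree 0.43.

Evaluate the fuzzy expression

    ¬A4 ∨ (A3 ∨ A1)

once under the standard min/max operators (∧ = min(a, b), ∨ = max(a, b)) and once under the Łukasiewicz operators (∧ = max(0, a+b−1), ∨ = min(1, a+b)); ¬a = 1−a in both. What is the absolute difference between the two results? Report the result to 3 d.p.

Under standard min/max:
  ¬A4 = 1 − 0.43 = 0.57
  A3 ∨ A1 = max(a, b) on (0.52, 0.67) = 0.67
  ¬A4 ∨ (A3 ∨ A1) = max(a, b) on (0.57, 0.67) = 0.67
  → value = 0.6700
Under Łukasiewicz:
  ¬A4 = 1 − 0.43 = 0.57
  A3 ∨ A1 = min(1, a+b) on (0.52, 0.67) = 1.00
  ¬A4 ∨ (A3 ∨ A1) = min(1, a+b) on (0.57, 1.00) = 1.00
  → value = 1.0000
|0.6700 − 1.0000| = 0.330

0.330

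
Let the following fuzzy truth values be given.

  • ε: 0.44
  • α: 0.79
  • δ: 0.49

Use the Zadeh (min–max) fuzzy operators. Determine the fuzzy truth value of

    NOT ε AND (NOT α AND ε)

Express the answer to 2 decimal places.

0.21

NOT ε = 1 − 0.44 = 0.56
NOT α = 1 − 0.79 = 0.21
NOT α AND ε = min(a, b) on (0.21, 0.44) = 0.21
NOT ε AND (NOT α AND ε) = min(a, b) on (0.56, 0.21) = 0.21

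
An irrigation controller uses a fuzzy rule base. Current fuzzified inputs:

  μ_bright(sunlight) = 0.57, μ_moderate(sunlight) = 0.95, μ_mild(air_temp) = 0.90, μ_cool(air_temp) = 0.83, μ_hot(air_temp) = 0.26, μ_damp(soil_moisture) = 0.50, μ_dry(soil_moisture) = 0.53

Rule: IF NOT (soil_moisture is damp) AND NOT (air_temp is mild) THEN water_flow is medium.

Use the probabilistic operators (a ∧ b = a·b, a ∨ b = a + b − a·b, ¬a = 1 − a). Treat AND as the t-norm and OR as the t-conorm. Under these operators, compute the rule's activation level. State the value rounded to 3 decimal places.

firing strength: ¬damp=1−0.50=0.50, ¬mild=1−0.90=0.10; AND[a·b] → w = 0.0500

0.050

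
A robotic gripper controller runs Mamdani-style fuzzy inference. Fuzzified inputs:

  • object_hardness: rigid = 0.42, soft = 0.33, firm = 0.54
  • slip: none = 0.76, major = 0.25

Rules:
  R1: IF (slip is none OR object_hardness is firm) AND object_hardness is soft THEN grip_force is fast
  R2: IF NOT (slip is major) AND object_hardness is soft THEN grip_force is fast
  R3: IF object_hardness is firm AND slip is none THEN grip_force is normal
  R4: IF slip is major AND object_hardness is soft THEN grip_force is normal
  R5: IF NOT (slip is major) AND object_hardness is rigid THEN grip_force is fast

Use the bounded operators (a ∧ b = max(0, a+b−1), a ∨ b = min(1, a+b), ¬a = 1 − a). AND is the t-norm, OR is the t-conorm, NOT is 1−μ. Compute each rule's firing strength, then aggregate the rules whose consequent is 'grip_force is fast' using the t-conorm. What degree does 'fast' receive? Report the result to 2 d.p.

R1: (none=0.76 OR firm=0.54) = 1.00; AND[max(0, a+b−1)] with soft=0.33 → w = 0.33
R2: ¬major=1−0.25=0.75, soft=0.33; AND[max(0, a+b−1)] → w = 0.08
R3: firm=0.54, none=0.76; AND[max(0, a+b−1)] → w = 0.30
R4: major=0.25, soft=0.33; AND[max(0, a+b−1)] → w = 0.00
R5: ¬major=1−0.25=0.75, rigid=0.42; AND[max(0, a+b−1)] → w = 0.17
Rules with consequent 'fast': {R1, R2, R5} → strengths 0.33, 0.08, 0.17
Aggregate via t-conorm [min(1, a+b)]: 0.58

0.58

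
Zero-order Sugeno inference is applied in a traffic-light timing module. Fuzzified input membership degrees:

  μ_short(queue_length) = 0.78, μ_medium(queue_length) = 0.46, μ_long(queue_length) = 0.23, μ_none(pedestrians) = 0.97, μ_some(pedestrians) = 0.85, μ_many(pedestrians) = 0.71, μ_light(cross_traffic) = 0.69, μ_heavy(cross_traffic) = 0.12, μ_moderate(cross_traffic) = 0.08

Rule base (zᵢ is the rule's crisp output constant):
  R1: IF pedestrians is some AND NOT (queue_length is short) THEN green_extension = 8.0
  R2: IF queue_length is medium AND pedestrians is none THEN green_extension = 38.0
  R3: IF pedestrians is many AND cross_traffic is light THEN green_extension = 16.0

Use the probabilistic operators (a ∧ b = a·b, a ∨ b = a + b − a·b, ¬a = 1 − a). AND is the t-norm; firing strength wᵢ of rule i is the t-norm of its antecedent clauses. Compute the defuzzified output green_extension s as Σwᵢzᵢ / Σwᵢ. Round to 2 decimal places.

23.41

R1 (z=8.0): some=0.85, ¬short=1−0.78=0.22; AND[a·b] → w = 0.1870
R2 (z=38.0): medium=0.46, none=0.97; AND[a·b] → w = 0.4462
R3 (z=16.0): many=0.71, light=0.69; AND[a·b] → w = 0.4899
Weighted average = (0.1870·8.0 + 0.4462·38.0 + 0.4899·16.0) / (0.1870 + 0.4462 + 0.4899)
  = 26.2900 / 1.1231 = 23.41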